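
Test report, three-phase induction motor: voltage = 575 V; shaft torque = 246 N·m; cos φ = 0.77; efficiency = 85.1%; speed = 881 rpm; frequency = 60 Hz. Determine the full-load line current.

ω = 2π×881/60 = 92.26 rad/s; P_out = τω = 246 × 92.26 = 22696 W
P_in = P_out / η = 22696 / 0.851 = 26670 W
I_L = P_in / (√3·V_L·cosφ) = 26670 / (1.732 × 575 × 0.77) = 34.8 A

34.8 A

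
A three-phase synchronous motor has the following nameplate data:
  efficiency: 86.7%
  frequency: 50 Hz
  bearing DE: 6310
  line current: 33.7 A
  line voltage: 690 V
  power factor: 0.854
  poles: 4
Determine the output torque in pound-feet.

140 lb·ft

P_in = √3·V·I·cosφ = 1.732 × 690 × 33.7 × 0.854 = 34394 W
P_out = η·P_in = 0.867 × 34394 = 29820 W
n = n_s = 120×50/4 = 1500 rpm (synchronous)
ω = 2π×1500/60 = 157.1 rad/s
τ = P_out/ω = 29820/157.1 = 189.8 N·m
In lb·ft: 189.8/1.356 = 140 lb·ft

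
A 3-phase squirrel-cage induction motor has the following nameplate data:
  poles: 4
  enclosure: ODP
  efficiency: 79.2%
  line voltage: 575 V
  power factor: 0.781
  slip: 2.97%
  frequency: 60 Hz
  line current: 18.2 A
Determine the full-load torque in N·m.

P_in = √3·V·I·cosφ = 1.732 × 575 × 18.2 × 0.781 = 14156 W
P_out = η·P_in = 0.792 × 14156 = 11212 W
n_s = 120×60/4 = 1800 rpm; n = 1800×(1−0.0297) = 1747 rpm
ω = 2π×1747/60 = 182.9 rad/s
τ = P_out/ω = 11212/182.9 = 61.3 N·m

61.3 N·m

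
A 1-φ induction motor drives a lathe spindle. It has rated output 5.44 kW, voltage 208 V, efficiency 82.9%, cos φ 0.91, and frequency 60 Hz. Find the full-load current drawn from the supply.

34.7 A

P_out = 5.44 kW = 5440 W
P_in = P_out / η = 5440 / 0.829 = 6562 W
I = P_in / (V·cosφ) = 6562 / (208 × 0.91) = 34.7 A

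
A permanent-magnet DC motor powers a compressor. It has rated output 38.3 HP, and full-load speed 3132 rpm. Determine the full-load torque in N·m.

P_out = 38.3 × 746 = 28572 W
ω = 2π × 3132/60 = 328 rad/s
τ = P_out/ω = 28572/328 = 87.1 N·m

87.1 N·m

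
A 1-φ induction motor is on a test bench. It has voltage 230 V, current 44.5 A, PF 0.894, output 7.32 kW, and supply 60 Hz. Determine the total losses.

P_in = V·I·cosφ = 230×44.5×0.894 = 9150 W
P_out = 7320 W
Losses = P_in − P_out = 9150 − 7320 = 1830 W

1830 W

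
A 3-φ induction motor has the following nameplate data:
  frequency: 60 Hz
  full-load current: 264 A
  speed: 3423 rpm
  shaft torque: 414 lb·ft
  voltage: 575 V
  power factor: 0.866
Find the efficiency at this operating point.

88.4 %

τ = 414 lb·ft × 1.356 = 561.4 N·m
ω = 2π × 3423/60 = 358.5 rad/s; P_out = τω = 561.4 × 358.5 = 201262 W
P_in = √3·V_L·I_L·cosφ = 1.732 × 575 × 264 × 0.866 = 227687 W
η = P_out / P_in = 201262 / 227687 = 0.884 = 88.4%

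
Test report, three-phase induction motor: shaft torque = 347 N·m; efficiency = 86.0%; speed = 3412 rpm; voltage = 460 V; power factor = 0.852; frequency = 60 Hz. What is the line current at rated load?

212 A

ω = 2π×3412/60 = 357.3 rad/s; P_out = τω = 347 × 357.3 = 123983 W
P_in = P_out / η = 123983 / 0.860 = 144166 W
I_L = P_in / (√3·V_L·cosφ) = 144166 / (1.732 × 460 × 0.852) = 212 A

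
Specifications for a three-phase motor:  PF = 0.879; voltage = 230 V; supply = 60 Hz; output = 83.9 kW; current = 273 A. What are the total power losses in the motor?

P_in = √3·V·I·cosφ = 1.732×230×273×0.879 = 95593 W
P_out = 83900 W
Losses = P_in − P_out = 95593 − 83900 = 11693 W

11.7 kW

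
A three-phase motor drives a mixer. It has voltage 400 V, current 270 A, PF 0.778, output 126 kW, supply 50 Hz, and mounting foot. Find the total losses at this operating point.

19500 W

P_in = √3·V·I·cosφ = 1.732×400×270×0.778 = 145530 W
P_out = 126000 W
Losses = P_in − P_out = 145530 − 126000 = 19530 W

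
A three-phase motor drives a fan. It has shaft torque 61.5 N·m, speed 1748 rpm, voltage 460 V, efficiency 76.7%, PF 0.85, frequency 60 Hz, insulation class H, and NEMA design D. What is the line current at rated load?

ω = 2π×1748/60 = 183.1 rad/s; P_out = τω = 61.5 × 183.1 = 11261 W
P_in = P_out / η = 11261 / 0.767 = 14682 W
I_L = P_in / (√3·V_L·cosφ) = 14682 / (1.732 × 460 × 0.85) = 21.7 A

21.7 A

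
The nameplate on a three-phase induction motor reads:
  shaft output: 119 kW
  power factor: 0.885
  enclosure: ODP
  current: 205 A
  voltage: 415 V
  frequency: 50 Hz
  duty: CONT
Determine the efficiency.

P_out = 119 kW = 119000 W
P_in = √3·V_L·I_L·cosφ = 1.732 × 415 × 205 × 0.885 = 130405 W
η = P_out / P_in = 119000 / 130405 = 0.913 = 91.3%

91.3 %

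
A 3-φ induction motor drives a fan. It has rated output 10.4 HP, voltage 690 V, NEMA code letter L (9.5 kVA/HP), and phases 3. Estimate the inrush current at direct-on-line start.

S_LR = 9.5 × 10.4 = 98.8 kVA
I_LR = S_LR/(√3·V_L) = 98800/(1.732×690) = 82.7 A

82.7 A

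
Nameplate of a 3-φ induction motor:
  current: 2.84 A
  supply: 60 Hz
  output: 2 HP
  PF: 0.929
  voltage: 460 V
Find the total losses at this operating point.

610 W

P_in = √3·V·I·cosφ = 1.732×460×2.84×0.929 = 2102 W
P_out = 2×746 = 1492 W
Losses = P_in − P_out = 2102 − 1492 = 610 W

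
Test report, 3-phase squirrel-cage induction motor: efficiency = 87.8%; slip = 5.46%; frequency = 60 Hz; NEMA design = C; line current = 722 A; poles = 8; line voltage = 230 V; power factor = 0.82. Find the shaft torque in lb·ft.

P_in = √3·V·I·cosφ = 1.732 × 230 × 722 × 0.82 = 235845 W
P_out = η·P_in = 0.878 × 235845 = 207072 W
n_s = 120×60/8 = 900 rpm; n = 900×(1−0.0546) = 851 rpm
ω = 2π×851/60 = 89.12 rad/s
τ = P_out/ω = 207072/89.12 = 2324 N·m
In lb·ft: 2324/1.356 = 1710 lb·ft

1710 lb·ft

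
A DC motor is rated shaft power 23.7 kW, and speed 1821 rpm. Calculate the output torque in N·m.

ω = 2π × 1821/60 = 190.7 rad/s
τ = P/ω = 23700/190.7 = 124 N·m

124 N·m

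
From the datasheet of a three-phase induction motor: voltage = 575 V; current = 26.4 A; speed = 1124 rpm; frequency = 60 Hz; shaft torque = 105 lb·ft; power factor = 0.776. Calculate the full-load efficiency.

τ = 105 lb·ft × 1.356 = 142.4 N·m
ω = 2π × 1124/60 = 117.7 rad/s; P_out = τω = 142.4 × 117.7 = 16760 W
P_in = √3·V_L·I_L·cosφ = 1.732 × 575 × 26.4 × 0.776 = 20402 W
η = P_out / P_in = 16760 / 20402 = 0.821 = 82.1%

82.1 %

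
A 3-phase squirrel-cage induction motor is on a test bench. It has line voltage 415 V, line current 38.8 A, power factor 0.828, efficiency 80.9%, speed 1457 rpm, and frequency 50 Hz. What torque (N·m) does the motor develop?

P_in = √3·V·I·cosφ = 1.732 × 415 × 38.8 × 0.828 = 23092 W
P_out = η·P_in = 0.809 × 23092 = 18681 W
n = 1457 rpm
ω = 2π×1457/60 = 152.6 rad/s
τ = P_out/ω = 18681/152.6 = 122 N·m

122 N·m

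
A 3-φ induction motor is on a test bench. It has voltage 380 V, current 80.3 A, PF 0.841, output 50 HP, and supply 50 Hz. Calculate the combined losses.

P_in = √3·V·I·cosφ = 1.732×380×80.3×0.841 = 44447 W
P_out = 50×746 = 37300 W
Losses = P_in − P_out = 44447 − 37300 = 7147 W

7.15 kW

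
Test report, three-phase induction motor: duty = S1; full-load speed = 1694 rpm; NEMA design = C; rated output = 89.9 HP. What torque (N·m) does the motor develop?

P_out = 89.9 × 746 = 67065 W
ω = 2π × 1694/60 = 177.4 rad/s
τ = P_out/ω = 67065/177.4 = 378 N·m

378 N·m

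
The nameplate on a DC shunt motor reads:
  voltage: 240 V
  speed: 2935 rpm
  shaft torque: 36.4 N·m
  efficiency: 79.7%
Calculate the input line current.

ω = 2π×2935/60 = 307.4 rad/s; P_out = τω = 36.4 × 307.4 = 11189 W
P_in = P_out / η = 11189 / 0.797 = 14039 W
I = P_in / V = 14039 / 240 = 58.5 A

58.5 A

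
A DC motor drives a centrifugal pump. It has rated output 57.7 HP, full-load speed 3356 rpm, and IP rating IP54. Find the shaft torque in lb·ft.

P_out = 57.7 × 746 = 43044 W
ω = 2π × 3356/60 = 351.4 rad/s
τ = P_out/ω = 43044/351.4 = 122.5 N·m
In lb·ft: 122.5/1.356 = 90.3 lb·ft

90.3 lb·ft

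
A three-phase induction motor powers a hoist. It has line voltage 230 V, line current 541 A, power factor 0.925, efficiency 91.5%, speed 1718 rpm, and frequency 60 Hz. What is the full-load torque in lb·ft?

P_in = √3·V·I·cosφ = 1.732 × 230 × 541 × 0.925 = 199349 W
P_out = η·P_in = 0.915 × 199349 = 182404 W
n = 1718 rpm
ω = 2π×1718/60 = 179.9 rad/s
τ = P_out/ω = 182404/179.9 = 1014 N·m
In lb·ft: 1014/1.356 = 748 lb·ft

748 lb·ft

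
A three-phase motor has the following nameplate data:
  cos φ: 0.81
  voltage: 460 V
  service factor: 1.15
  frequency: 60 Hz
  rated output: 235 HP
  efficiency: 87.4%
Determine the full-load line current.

P_out = 235 × 746 = 175310 W
P_in = P_out / η = 175310 / 0.874 = 200584 W
I_L = P_in / (√3·V_L·cosφ) = 200584 / (1.732 × 460 × 0.81) = 311 A

311 A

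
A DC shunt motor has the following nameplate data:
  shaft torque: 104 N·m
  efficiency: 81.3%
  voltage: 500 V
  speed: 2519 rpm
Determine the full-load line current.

ω = 2π×2519/60 = 263.8 rad/s; P_out = τω = 104 × 263.8 = 27435 W
P_in = P_out / η = 27435 / 0.813 = 33745 W
I = P_in / V = 33745 / 500 = 67.5 A

67.5 A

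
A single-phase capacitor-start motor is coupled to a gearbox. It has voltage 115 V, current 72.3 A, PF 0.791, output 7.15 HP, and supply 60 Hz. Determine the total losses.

1.24 kW

P_in = V·I·cosφ = 115×72.3×0.791 = 6577 W
P_out = 7.15×746 = 5334 W
Losses = P_in − P_out = 6577 − 5334 = 1243 W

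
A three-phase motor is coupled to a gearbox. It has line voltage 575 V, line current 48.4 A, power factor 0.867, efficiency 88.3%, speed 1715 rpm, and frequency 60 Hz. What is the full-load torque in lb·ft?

P_in = √3·V·I·cosφ = 1.732 × 575 × 48.4 × 0.867 = 41791 W
P_out = η·P_in = 0.883 × 41791 = 36901 W
n = 1715 rpm
ω = 2π×1715/60 = 179.6 rad/s
τ = P_out/ω = 36901/179.6 = 205.5 N·m
In lb·ft: 205.5/1.356 = 152 lb·ft

152 lb·ft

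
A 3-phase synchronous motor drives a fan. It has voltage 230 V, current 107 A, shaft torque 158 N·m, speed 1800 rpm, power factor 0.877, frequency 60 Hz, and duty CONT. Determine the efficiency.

79.7 %

ω = 2π × 1800/60 = 188.5 rad/s; P_out = τω = 158 × 188.5 = 29783 W
P_in = √3·V_L·I_L·cosφ = 1.732 × 230 × 107 × 0.877 = 37382 W
η = P_out / P_in = 29783 / 37382 = 0.797 = 79.7%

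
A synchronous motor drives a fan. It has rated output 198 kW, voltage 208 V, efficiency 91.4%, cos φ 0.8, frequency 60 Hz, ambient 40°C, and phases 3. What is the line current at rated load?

752 A

P_out = 198 kW = 198000 W
P_in = P_out / η = 198000 / 0.914 = 216630 W
I_L = P_in / (√3·V_L·cosφ) = 216630 / (1.732 × 208 × 0.8) = 752 A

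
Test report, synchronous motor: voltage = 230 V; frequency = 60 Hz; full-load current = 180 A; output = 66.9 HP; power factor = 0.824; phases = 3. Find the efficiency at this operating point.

84.5 %

P_out = 66.9 × 746 = 49907 W
P_in = √3·V_L·I_L·cosφ = 1.732 × 230 × 180 × 0.824 = 59085 W
η = P_out / P_in = 49907 / 59085 = 0.845 = 84.5%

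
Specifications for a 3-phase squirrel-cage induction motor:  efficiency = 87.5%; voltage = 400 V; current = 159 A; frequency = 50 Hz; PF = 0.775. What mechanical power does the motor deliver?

P_in = √3·V·I·cosφ = 1.732 × 400 × 159 × 0.775 = 85370 W
P_out = η·P_in = 0.875 × 85370 = 74699 W

74.7 kW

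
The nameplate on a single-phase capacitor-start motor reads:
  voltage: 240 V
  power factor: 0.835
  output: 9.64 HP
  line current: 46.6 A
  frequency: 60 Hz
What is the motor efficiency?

P_out = 9.64 × 746 = 7191 W
P_in = V·I·cosφ = 240 × 46.6 × 0.835 = 9339 W
η = P_out / P_in = 7191 / 9339 = 0.770 = 77.0%

77.0 %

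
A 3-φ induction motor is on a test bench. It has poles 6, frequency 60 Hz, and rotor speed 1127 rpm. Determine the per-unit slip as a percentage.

6.1 %

n_s = 120f/p = 120×60/6 = 1200 rpm
s = (n_s − n)/n_s = (1200 − 1127)/1200 = 0.0608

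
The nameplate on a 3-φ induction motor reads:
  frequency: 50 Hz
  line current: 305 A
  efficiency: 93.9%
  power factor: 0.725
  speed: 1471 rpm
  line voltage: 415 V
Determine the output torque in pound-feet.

P_in = √3·V·I·cosφ = 1.732 × 415 × 305 × 0.725 = 158940 W
P_out = η·P_in = 0.939 × 158940 = 149245 W
n = 1471 rpm
ω = 2π×1471/60 = 154 rad/s
τ = P_out/ω = 149245/154 = 969.1 N·m
In lb·ft: 969.1/1.356 = 715 lb·ft

715 lb·ft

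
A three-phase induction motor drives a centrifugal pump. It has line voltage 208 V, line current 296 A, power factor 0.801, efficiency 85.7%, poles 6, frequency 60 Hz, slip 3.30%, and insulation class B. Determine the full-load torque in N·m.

602 N·m

P_in = √3·V·I·cosφ = 1.732 × 208 × 296 × 0.801 = 85415 W
P_out = η·P_in = 0.857 × 85415 = 73201 W
n_s = 120×60/6 = 1200 rpm; n = 1200×(1−0.033) = 1160 rpm
ω = 2π×1160/60 = 121.5 rad/s
τ = P_out/ω = 73201/121.5 = 602 N·m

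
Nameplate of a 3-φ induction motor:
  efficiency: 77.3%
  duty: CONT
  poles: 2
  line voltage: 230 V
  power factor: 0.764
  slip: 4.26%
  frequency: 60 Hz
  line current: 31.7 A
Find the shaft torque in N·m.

20.7 N·m

P_in = √3·V·I·cosφ = 1.732 × 230 × 31.7 × 0.764 = 9648 W
P_out = η·P_in = 0.773 × 9648 = 7458 W
n_s = 120×60/2 = 3600 rpm; n = 3600×(1−0.0426) = 3447 rpm
ω = 2π×3447/60 = 361 rad/s
τ = P_out/ω = 7458/361 = 20.7 N·m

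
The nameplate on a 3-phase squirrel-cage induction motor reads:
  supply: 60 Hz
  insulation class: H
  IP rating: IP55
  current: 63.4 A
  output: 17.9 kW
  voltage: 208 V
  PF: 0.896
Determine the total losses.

2.57 kW

P_in = √3·V·I·cosφ = 1.732×208×63.4×0.896 = 20465 W
P_out = 17900 W
Losses = P_in − P_out = 20465 − 17900 = 2565 W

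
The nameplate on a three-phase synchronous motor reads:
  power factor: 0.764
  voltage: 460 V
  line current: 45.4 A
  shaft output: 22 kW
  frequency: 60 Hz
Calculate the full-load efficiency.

P_out = 22 kW = 22000 W
P_in = √3·V_L·I_L·cosφ = 1.732 × 460 × 45.4 × 0.764 = 27635 W
η = P_out / P_in = 22000 / 27635 = 0.796 = 79.6%

79.6 %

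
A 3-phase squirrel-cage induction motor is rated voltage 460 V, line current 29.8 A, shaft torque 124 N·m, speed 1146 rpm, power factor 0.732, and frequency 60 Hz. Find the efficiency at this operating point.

85.6 %

ω = 2π × 1146/60 = 120 rad/s; P_out = τω = 124 × 120 = 14880 W
P_in = √3·V_L·I_L·cosφ = 1.732 × 460 × 29.8 × 0.732 = 17379 W
η = P_out / P_in = 14880 / 17379 = 0.856 = 85.6%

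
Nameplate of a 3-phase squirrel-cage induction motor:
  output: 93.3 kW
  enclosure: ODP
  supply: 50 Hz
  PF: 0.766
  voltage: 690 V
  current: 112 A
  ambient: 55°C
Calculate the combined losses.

9230 W

P_in = √3·V·I·cosφ = 1.732×690×112×0.766 = 102528 W
P_out = 93300 W
Losses = P_in − P_out = 102528 − 93300 = 9228 W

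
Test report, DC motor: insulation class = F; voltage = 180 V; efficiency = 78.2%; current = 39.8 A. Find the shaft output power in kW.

P_in = V·I = 180 × 39.8 = 7164 W
P_out = η·P_in = 0.782 × 7164 = 5602 W

5.6 kW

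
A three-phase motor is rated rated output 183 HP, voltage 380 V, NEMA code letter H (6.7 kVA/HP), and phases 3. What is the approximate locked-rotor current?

S_LR = 6.7 × 183 = 1226.1 kVA
I_LR = S_LR/(√3·V_L) = 1226100/(1.732×380) = 1860 A

1860 A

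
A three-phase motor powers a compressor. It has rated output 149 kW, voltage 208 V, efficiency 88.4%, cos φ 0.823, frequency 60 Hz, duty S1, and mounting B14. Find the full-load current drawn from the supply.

568 A

P_out = 149 kW = 149000 W
P_in = P_out / η = 149000 / 0.884 = 168552 W
I_L = P_in / (√3·V_L·cosφ) = 168552 / (1.732 × 208 × 0.823) = 568 A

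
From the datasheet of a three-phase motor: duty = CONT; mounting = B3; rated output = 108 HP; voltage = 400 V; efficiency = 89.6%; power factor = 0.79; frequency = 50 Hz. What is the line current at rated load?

P_out = 108 × 746 = 80568 W
P_in = P_out / η = 80568 / 0.896 = 89920 W
I_L = P_in / (√3·V_L·cosφ) = 89920 / (1.732 × 400 × 0.79) = 164 A

164 A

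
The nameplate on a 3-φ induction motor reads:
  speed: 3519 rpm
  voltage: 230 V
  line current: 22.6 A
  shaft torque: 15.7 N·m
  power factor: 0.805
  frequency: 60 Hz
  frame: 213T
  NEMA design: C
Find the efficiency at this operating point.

ω = 2π × 3519/60 = 368.5 rad/s; P_out = τω = 15.7 × 368.5 = 5785 W
P_in = √3·V_L·I_L·cosφ = 1.732 × 230 × 22.6 × 0.805 = 7247 W
η = P_out / P_in = 5785 / 7247 = 0.798 = 79.8%

79.8 %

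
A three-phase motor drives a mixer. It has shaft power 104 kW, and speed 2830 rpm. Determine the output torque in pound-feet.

259 lb·ft

ω = 2π × 2830/60 = 296.4 rad/s
τ = P/ω = 104000/296.4 = 350.9 N·m
In lb·ft: 350.9/1.356 = 259 lb·ft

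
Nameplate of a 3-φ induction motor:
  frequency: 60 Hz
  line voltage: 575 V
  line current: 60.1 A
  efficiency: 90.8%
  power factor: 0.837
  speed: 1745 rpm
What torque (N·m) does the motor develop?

P_in = √3·V·I·cosφ = 1.732 × 575 × 60.1 × 0.837 = 50097 W
P_out = η·P_in = 0.908 × 50097 = 45488 W
n = 1745 rpm
ω = 2π×1745/60 = 182.7 rad/s
τ = P_out/ω = 45488/182.7 = 249 N·m

249 N·m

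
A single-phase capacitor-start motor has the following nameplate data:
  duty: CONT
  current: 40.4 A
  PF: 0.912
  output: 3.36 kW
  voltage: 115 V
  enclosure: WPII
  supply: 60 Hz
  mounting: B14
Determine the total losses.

P_in = V·I·cosφ = 115×40.4×0.912 = 4237 W
P_out = 3360 W
Losses = P_in − P_out = 4237 − 3360 = 877 W

877 W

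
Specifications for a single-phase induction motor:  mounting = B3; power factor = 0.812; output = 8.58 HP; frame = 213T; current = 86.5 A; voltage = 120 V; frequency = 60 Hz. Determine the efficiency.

75.9 %

P_out = 8.58 × 746 = 6401 W
P_in = V·I·cosφ = 120 × 86.5 × 0.812 = 8429 W
η = P_out / P_in = 6401 / 8429 = 0.759 = 75.9%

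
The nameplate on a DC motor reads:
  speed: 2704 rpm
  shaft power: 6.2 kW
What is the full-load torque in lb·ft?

16.1 lb·ft

ω = 2π × 2704/60 = 283.2 rad/s
τ = P/ω = 6200/283.2 = 21.89 N·m
In lb·ft: 21.89/1.356 = 16.1 lb·ft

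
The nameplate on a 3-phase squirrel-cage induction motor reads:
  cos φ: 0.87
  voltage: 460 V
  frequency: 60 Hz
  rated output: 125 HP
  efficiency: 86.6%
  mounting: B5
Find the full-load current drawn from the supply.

P_out = 125 × 746 = 93250 W
P_in = P_out / η = 93250 / 0.866 = 107679 W
I_L = P_in / (√3·V_L·cosφ) = 107679 / (1.732 × 460 × 0.87) = 155 A

155 A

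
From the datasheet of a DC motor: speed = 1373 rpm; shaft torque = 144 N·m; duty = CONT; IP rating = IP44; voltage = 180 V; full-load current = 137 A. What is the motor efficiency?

84.0 %

ω = 2π × 1373/60 = 143.8 rad/s; P_out = τω = 144 × 143.8 = 20707 W
P_in = V·I = 180 × 137 = 24660 W
η = P_out / P_in = 20707 / 24660 = 0.840 = 84.0%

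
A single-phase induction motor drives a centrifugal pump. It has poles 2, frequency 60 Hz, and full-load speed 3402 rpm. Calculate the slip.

5.50 %

n_s = 120f/p = 120×60/2 = 3600 rpm
s = (n_s − n)/n_s = (3600 − 3402)/3600 = 0.0550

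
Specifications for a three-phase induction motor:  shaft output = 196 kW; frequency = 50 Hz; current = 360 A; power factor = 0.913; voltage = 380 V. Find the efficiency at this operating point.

P_out = 196 kW = 196000 W
P_in = √3·V_L·I_L·cosφ = 1.732 × 380 × 360 × 0.913 = 216324 W
η = P_out / P_in = 196000 / 216324 = 0.906 = 90.6%

90.6 %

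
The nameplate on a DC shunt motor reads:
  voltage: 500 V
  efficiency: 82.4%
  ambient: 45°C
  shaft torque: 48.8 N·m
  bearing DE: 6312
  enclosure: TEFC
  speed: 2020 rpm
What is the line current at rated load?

ω = 2π×2020/60 = 211.5 rad/s; P_out = τω = 48.8 × 211.5 = 10321 W
P_in = P_out / η = 10321 / 0.824 = 12525 W
I = P_in / V = 12525 / 500 = 25.1 A

25.1 A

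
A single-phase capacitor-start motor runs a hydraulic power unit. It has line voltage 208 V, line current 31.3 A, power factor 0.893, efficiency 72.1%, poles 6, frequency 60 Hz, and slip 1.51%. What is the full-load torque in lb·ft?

P_in = V·I·cosφ = 208 × 31.3 × 0.893 = 5814 W
P_out = η·P_in = 0.721 × 5814 = 4192 W
n_s = 120×60/6 = 1200 rpm; n = 1200×(1−0.0151) = 1182 rpm
ω = 2π×1182/60 = 123.8 rad/s
τ = P_out/ω = 4192/123.8 = 33.86 N·m
In lb·ft: 33.86/1.356 = 25 lb·ft

25 lb·ft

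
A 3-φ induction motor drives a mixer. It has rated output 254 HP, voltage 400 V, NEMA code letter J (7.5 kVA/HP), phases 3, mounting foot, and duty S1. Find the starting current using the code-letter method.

2750 A

S_LR = 7.5 × 254 = 1905 kVA
I_LR = S_LR/(√3·V_L) = 1905000/(1.732×400) = 2750 A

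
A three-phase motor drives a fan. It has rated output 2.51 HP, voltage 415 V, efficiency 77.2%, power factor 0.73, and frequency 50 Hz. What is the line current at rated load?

4.62 A

P_out = 2.51 × 746 = 1872 W
P_in = P_out / η = 1872 / 0.772 = 2425 W
I_L = P_in / (√3·V_L·cosφ) = 2425 / (1.732 × 415 × 0.73) = 4.62 A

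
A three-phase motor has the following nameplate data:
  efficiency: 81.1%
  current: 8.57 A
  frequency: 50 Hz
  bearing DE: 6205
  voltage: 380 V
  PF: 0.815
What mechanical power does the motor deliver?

3.73 kW

P_in = √3·V·I·cosφ = 1.732 × 380 × 8.57 × 0.815 = 4597 W
P_out = η·P_in = 0.811 × 4597 = 3728 W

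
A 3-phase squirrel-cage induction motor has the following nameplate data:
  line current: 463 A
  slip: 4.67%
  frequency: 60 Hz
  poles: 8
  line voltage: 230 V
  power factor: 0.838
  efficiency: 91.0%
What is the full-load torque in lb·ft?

1150 lb·ft

P_in = √3·V·I·cosφ = 1.732 × 230 × 463 × 0.838 = 154561 W
P_out = η·P_in = 0.91 × 154561 = 140651 W
n_s = 120×60/8 = 900 rpm; n = 900×(1−0.0467) = 858 rpm
ω = 2π×858/60 = 89.85 rad/s
τ = P_out/ω = 140651/89.85 = 1565 N·m
In lb·ft: 1565/1.356 = 1150 lb·ft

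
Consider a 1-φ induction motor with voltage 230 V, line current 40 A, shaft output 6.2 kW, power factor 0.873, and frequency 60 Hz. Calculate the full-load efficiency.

77.2 %

P_out = 6.2 kW = 6200 W
P_in = V·I·cosφ = 230 × 40 × 0.873 = 8032 W
η = P_out / P_in = 6200 / 8032 = 0.772 = 77.2%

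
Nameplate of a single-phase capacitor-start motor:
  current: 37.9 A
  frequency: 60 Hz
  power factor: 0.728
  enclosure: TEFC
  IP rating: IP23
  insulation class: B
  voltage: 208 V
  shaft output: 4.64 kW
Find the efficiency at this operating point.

P_out = 4.64 kW = 4640 W
P_in = V·I·cosφ = 208 × 37.9 × 0.728 = 5739 W
η = P_out / P_in = 4640 / 5739 = 0.809 = 80.9%

80.9 %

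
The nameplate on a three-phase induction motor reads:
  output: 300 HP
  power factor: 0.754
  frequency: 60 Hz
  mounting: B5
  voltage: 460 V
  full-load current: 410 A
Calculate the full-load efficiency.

90.9 %

P_out = 300 × 746 = 223800 W
P_in = √3·V_L·I_L·cosφ = 1.732 × 460 × 410 × 0.754 = 246298 W
η = P_out / P_in = 223800 / 246298 = 0.909 = 90.9%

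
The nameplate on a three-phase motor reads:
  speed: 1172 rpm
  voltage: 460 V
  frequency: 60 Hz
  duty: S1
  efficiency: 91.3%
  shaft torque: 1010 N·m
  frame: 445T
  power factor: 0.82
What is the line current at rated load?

ω = 2π×1172/60 = 122.7 rad/s; P_out = τω = 1010 × 122.7 = 123927 W
P_in = P_out / η = 123927 / 0.913 = 135736 W
I_L = P_in / (√3·V_L·cosφ) = 135736 / (1.732 × 460 × 0.82) = 208 A

208 A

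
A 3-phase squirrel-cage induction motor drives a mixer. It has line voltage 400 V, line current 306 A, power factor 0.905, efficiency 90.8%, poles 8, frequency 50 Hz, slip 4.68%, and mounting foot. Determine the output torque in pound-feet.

P_in = √3·V·I·cosφ = 1.732 × 400 × 306 × 0.905 = 191857 W
P_out = η·P_in = 0.908 × 191857 = 174206 W
n_s = 120×50/8 = 750 rpm; n = 750×(1−0.0468) = 715 rpm
ω = 2π×715/60 = 74.87 rad/s
τ = P_out/ω = 174206/74.87 = 2327 N·m
In lb·ft: 2327/1.356 = 1720 lb·ft

1720 lb·ft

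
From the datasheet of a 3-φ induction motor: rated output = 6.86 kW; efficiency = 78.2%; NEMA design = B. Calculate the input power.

P_out = 6860 W
P_in = P_out/η = 6860/0.782 = 8772 W = 8.77 kW

8.77 kW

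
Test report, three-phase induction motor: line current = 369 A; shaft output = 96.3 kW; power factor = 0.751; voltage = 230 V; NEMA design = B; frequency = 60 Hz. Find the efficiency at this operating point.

87.2 %

P_out = 96.3 kW = 96300 W
P_in = √3·V_L·I_L·cosφ = 1.732 × 230 × 369 × 0.751 = 110393 W
η = P_out / P_in = 96300 / 110393 = 0.872 = 87.2%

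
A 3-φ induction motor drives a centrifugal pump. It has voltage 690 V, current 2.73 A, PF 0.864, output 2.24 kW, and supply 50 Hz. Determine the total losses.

579 W

P_in = √3·V·I·cosφ = 1.732×690×2.73×0.864 = 2819 W
P_out = 2240 W
Losses = P_in − P_out = 2819 − 2240 = 579 W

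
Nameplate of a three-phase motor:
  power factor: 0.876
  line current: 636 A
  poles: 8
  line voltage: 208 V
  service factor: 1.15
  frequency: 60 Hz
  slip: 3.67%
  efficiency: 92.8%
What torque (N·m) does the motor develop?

P_in = √3·V·I·cosφ = 1.732 × 208 × 636 × 0.876 = 200712 W
P_out = η·P_in = 0.928 × 200712 = 186261 W
n_s = 120×60/8 = 900 rpm; n = 900×(1−0.0367) = 867 rpm
ω = 2π×867/60 = 90.79 rad/s
τ = P_out/ω = 186261/90.79 = 2050 N·m

2050 N·m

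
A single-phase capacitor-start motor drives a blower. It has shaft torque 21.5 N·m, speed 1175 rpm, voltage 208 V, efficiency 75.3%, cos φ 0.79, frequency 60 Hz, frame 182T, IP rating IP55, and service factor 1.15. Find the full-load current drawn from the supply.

ω = 2π×1175/60 = 123 rad/s; P_out = τω = 21.5 × 123 = 2645 W
P_in = P_out / η = 2645 / 0.753 = 3513 W
I = P_in / (V·cosφ) = 3513 / (208 × 0.79) = 21.4 A

21.4 A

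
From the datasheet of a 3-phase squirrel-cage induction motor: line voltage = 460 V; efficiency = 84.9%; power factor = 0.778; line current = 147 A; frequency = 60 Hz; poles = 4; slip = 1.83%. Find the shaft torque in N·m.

P_in = √3·V·I·cosφ = 1.732 × 460 × 147 × 0.778 = 91118 W
P_out = η·P_in = 0.849 × 91118 = 77359 W
n_s = 120×60/4 = 1800 rpm; n = 1800×(1−0.0183) = 1767 rpm
ω = 2π×1767/60 = 185 rad/s
τ = P_out/ω = 77359/185 = 418 N·m

418 N·m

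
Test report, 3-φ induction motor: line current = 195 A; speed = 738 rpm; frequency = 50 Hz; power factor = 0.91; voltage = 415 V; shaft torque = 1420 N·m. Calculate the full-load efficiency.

86.0 %

ω = 2π × 738/60 = 77.28 rad/s; P_out = τω = 1420 × 77.28 = 109738 W
P_in = √3·V_L·I_L·cosφ = 1.732 × 415 × 195 × 0.91 = 127548 W
η = P_out / P_in = 109738 / 127548 = 0.860 = 86.0%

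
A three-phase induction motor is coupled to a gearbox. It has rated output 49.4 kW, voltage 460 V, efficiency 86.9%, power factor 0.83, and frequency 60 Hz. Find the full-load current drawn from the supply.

P_out = 49.4 kW = 49400 W
P_in = P_out / η = 49400 / 0.869 = 56847 W
I_L = P_in / (√3·V_L·cosφ) = 56847 / (1.732 × 460 × 0.83) = 86 A

86 A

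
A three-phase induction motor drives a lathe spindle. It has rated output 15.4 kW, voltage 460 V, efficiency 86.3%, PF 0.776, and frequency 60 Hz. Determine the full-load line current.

P_out = 15.4 kW = 15400 W
P_in = P_out / η = 15400 / 0.863 = 17845 W
I_L = P_in / (√3·V_L·cosφ) = 17845 / (1.732 × 460 × 0.776) = 28.9 A

28.9 A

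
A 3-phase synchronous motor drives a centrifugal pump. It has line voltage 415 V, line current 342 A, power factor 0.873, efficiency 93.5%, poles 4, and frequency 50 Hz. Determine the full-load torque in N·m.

P_in = √3·V·I·cosφ = 1.732 × 415 × 342 × 0.873 = 214603 W
P_out = η·P_in = 0.935 × 214603 = 200654 W
n = n_s = 120×50/4 = 1500 rpm (synchronous)
ω = 2π×1500/60 = 157.1 rad/s
τ = P_out/ω = 200654/157.1 = 1280 N·m

1280 N·m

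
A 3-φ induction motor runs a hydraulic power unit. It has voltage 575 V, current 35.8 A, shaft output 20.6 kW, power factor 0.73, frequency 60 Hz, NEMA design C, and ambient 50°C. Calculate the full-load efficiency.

P_out = 20.6 kW = 20600 W
P_in = √3·V_L·I_L·cosφ = 1.732 × 575 × 35.8 × 0.73 = 26027 W
η = P_out / P_in = 20600 / 26027 = 0.791 = 79.1%

79.1 %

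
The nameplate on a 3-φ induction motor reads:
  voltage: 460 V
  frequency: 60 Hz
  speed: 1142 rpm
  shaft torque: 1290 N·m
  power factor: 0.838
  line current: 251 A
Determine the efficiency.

ω = 2π × 1142/60 = 119.6 rad/s; P_out = τω = 1290 × 119.6 = 154284 W
P_in = √3·V_L·I_L·cosφ = 1.732 × 460 × 251 × 0.838 = 167580 W
η = P_out / P_in = 154284 / 167580 = 0.921 = 92.1%

92.1 %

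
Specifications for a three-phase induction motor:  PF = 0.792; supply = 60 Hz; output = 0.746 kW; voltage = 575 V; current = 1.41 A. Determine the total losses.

366 W

P_in = √3·V·I·cosφ = 1.732×575×1.41×0.792 = 1112 W
P_out = 746 W
Losses = P_in − P_out = 1112 − 746 = 366 W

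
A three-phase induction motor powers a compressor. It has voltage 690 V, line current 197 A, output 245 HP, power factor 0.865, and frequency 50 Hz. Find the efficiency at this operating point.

89.7 %

P_out = 245 × 746 = 182770 W
P_in = √3·V_L·I_L·cosφ = 1.732 × 690 × 197 × 0.865 = 203648 W
η = P_out / P_in = 182770 / 203648 = 0.897 = 89.7%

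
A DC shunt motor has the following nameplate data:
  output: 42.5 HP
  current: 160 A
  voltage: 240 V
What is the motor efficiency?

P_out = 42.5 × 746 = 31705 W
P_in = V·I = 240 × 160 = 38400 W
η = P_out / P_in = 31705 / 38400 = 0.826 = 82.6%

82.6 %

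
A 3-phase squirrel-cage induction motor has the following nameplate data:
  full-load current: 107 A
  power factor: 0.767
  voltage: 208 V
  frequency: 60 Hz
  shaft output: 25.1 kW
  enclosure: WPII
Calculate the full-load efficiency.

84.9 %

P_out = 25.1 kW = 25100 W
P_in = √3·V_L·I_L·cosφ = 1.732 × 208 × 107 × 0.767 = 29566 W
η = P_out / P_in = 25100 / 29566 = 0.849 = 84.9%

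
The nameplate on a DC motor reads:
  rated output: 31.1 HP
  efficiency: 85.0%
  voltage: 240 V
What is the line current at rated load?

114 A

P_out = 31.1 × 746 = 23201 W
P_in = P_out / η = 23201 / 0.850 = 27295 W
I = P_in / V = 27295 / 240 = 114 A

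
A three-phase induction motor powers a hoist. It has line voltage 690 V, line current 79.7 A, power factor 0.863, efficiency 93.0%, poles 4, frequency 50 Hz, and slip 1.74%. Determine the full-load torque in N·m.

P_in = √3·V·I·cosφ = 1.732 × 690 × 79.7 × 0.863 = 82199 W
P_out = η·P_in = 0.93 × 82199 = 76445 W
n_s = 120×50/4 = 1500 rpm; n = 1500×(1−0.0174) = 1474 rpm
ω = 2π×1474/60 = 154.4 rad/s
τ = P_out/ω = 76445/154.4 = 495 N·m

495 N·m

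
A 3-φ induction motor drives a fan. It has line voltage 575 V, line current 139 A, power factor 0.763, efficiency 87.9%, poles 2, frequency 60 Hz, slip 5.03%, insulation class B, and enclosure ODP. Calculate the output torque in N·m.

P_in = √3·V·I·cosφ = 1.732 × 575 × 139 × 0.763 = 105622 W
P_out = η·P_in = 0.879 × 105622 = 92842 W
n_s = 120×60/2 = 3600 rpm; n = 3600×(1−0.0503) = 3419 rpm
ω = 2π×3419/60 = 358 rad/s
τ = P_out/ω = 92842/358 = 259 N·m

259 N·m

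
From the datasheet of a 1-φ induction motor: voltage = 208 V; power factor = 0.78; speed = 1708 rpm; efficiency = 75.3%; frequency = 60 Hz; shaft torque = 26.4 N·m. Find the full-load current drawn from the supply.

ω = 2π×1708/60 = 178.9 rad/s; P_out = τω = 26.4 × 178.9 = 4723 W
P_in = P_out / η = 4723 / 0.753 = 6272 W
I = P_in / (V·cosφ) = 6272 / (208 × 0.78) = 38.7 A

38.7 A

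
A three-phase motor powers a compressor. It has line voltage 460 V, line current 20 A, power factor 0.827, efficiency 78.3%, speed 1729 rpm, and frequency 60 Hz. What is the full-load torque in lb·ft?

42 lb·ft

P_in = √3·V·I·cosφ = 1.732 × 460 × 20 × 0.827 = 13178 W
P_out = η·P_in = 0.783 × 13178 = 10318 W
n = 1729 rpm
ω = 2π×1729/60 = 181.1 rad/s
τ = P_out/ω = 10318/181.1 = 56.97 N·m
In lb·ft: 56.97/1.356 = 42 lb·ft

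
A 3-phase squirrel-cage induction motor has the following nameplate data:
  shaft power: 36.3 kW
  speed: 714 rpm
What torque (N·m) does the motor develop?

485 N·m

ω = 2π × 714/60 = 74.77 rad/s
τ = P/ω = 36300/74.77 = 485 N·m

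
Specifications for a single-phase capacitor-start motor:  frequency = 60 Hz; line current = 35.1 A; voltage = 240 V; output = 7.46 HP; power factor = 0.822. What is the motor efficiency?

P_out = 7.46 × 746 = 5565 W
P_in = V·I·cosφ = 240 × 35.1 × 0.822 = 6925 W
η = P_out / P_in = 5565 / 6925 = 0.804 = 80.4%

80.4 %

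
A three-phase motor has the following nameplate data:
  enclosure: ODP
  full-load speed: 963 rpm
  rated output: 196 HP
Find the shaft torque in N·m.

1450 N·m

P_out = 196 × 746 = 146216 W
ω = 2π × 963/60 = 100.8 rad/s
τ = P_out/ω = 146216/100.8 = 1450 N·m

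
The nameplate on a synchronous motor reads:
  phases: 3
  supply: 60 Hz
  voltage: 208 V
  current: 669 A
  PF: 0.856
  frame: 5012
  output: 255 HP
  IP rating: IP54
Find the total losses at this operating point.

P_in = √3·V·I·cosφ = 1.732×208×669×0.856 = 206306 W
P_out = 255×746 = 190230 W
Losses = P_in − P_out = 206306 − 190230 = 16076 W

16100 W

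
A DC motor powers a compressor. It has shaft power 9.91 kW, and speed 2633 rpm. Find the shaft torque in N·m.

35.9 N·m

ω = 2π × 2633/60 = 275.7 rad/s
τ = P/ω = 9910/275.7 = 35.9 N·m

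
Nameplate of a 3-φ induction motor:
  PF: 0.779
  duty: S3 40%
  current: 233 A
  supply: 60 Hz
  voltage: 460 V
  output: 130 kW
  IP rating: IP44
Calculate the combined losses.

14.6 kW

P_in = √3·V·I·cosφ = 1.732×460×233×0.779 = 144610 W
P_out = 130000 W
Losses = P_in − P_out = 144610 − 130000 = 14610 W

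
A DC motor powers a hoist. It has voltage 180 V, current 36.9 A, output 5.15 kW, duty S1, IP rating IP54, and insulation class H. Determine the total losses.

P_in = V·I = 180×36.9 = 6642 W
P_out = 5150 W
Losses = P_in − P_out = 6642 − 5150 = 1492 W

1.49 kW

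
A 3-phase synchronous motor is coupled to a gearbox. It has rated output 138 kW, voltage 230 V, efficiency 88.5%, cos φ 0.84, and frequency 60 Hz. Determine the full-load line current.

466 A

P_out = 138 kW = 138000 W
P_in = P_out / η = 138000 / 0.885 = 155932 W
I_L = P_in / (√3·V_L·cosφ) = 155932 / (1.732 × 230 × 0.84) = 466 A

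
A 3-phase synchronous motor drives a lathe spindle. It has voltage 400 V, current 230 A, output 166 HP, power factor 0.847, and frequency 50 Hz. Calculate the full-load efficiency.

P_out = 166 × 746 = 123836 W
P_in = √3·V_L·I_L·cosφ = 1.732 × 400 × 230 × 0.847 = 134964 W
η = P_out / P_in = 123836 / 134964 = 0.918 = 91.8%

91.8 %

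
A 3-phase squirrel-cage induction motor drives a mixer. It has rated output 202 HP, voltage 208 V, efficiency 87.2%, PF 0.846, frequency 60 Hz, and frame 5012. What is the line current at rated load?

P_out = 202 × 746 = 150692 W
P_in = P_out / η = 150692 / 0.872 = 172812 W
I_L = P_in / (√3·V_L·cosφ) = 172812 / (1.732 × 208 × 0.846) = 567 A

567 A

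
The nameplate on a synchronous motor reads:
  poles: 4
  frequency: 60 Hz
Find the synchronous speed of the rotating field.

n_s = 120f/p = 120×60/4 = 1800 rpm

1800 rpm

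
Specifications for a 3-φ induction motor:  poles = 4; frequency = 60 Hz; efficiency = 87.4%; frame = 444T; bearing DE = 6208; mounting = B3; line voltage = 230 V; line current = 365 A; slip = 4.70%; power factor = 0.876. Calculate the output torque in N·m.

620 N·m

P_in = √3·V·I·cosφ = 1.732 × 230 × 365 × 0.876 = 127372 W
P_out = η·P_in = 0.874 × 127372 = 111323 W
n_s = 120×60/4 = 1800 rpm; n = 1800×(1−0.047) = 1715 rpm
ω = 2π×1715/60 = 179.6 rad/s
τ = P_out/ω = 111323/179.6 = 620 N·m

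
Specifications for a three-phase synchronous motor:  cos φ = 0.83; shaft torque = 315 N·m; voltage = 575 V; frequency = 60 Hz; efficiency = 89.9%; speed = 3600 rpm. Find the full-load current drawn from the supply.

ω = 2π×3600/60 = 377 rad/s; P_out = τω = 315 × 377 = 118755 W
P_in = P_out / η = 118755 / 0.899 = 132097 W
I_L = P_in / (√3·V_L·cosφ) = 132097 / (1.732 × 575 × 0.83) = 160 A

160 A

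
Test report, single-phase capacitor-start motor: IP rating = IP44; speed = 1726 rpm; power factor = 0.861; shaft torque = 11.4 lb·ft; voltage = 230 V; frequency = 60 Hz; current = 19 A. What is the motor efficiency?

τ = 11.4 lb·ft × 1.356 = 15.46 N·m
ω = 2π × 1726/60 = 180.7 rad/s; P_out = τω = 15.46 × 180.7 = 2794 W
P_in = V·I·cosφ = 230 × 19 × 0.861 = 3763 W
η = P_out / P_in = 2794 / 3763 = 0.742 = 74.2%

74.2 %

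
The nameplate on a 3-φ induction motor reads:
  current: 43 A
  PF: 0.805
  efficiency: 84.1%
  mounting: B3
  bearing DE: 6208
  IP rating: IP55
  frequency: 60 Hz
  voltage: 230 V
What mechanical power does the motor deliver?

11.6 kW

P_in = √3·V·I·cosφ = 1.732 × 230 × 43 × 0.805 = 13789 W
P_out = η·P_in = 0.841 × 13789 = 11597 W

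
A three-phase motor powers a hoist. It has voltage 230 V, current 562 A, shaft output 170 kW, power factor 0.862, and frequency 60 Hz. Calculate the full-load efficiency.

P_out = 170 kW = 170000 W
P_in = √3·V_L·I_L·cosφ = 1.732 × 230 × 562 × 0.862 = 192983 W
η = P_out / P_in = 170000 / 192983 = 0.881 = 88.1%

88.1 %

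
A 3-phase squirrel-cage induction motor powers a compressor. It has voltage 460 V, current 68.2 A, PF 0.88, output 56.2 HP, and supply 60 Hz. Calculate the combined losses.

P_in = √3·V·I·cosφ = 1.732×460×68.2×0.88 = 47816 W
P_out = 56.2×746 = 41925 W
Losses = P_in − P_out = 47816 − 41925 = 5891 W

5890 W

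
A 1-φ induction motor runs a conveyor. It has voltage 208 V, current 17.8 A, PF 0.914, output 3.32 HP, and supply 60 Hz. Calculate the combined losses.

P_in = V·I·cosφ = 208×17.8×0.914 = 3384 W
P_out = 3.32×746 = 2477 W
Losses = P_in − P_out = 3384 − 2477 = 907 W

907 W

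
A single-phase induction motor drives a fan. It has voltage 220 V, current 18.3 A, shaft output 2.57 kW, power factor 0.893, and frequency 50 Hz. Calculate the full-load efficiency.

P_out = 2.57 kW = 2570 W
P_in = V·I·cosφ = 220 × 18.3 × 0.893 = 3595 W
η = P_out / P_in = 2570 / 3595 = 0.715 = 71.5%

71.5 %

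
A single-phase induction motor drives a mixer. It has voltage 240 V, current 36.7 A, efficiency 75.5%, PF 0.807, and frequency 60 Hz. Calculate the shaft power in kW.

P_in = V·I·cosφ = 240 × 36.7 × 0.807 = 7108 W
P_out = η·P_in = 0.755 × 7108 = 5367 W

5.37 kW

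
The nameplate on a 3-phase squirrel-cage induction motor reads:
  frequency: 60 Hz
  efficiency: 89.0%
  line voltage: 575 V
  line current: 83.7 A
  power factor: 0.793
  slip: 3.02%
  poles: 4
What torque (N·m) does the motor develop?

P_in = √3·V·I·cosφ = 1.732 × 575 × 83.7 × 0.793 = 66102 W
P_out = η·P_in = 0.89 × 66102 = 58831 W
n_s = 120×60/4 = 1800 rpm; n = 1800×(1−0.0302) = 1746 rpm
ω = 2π×1746/60 = 182.8 rad/s
τ = P_out/ω = 58831/182.8 = 322 N·m

322 N·m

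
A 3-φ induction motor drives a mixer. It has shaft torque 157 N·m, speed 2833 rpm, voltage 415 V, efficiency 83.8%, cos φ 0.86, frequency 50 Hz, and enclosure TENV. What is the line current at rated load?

ω = 2π×2833/60 = 296.7 rad/s; P_out = τω = 157 × 296.7 = 46582 W
P_in = P_out / η = 46582 / 0.838 = 55587 W
I_L = P_in / (√3·V_L·cosφ) = 55587 / (1.732 × 415 × 0.86) = 89.9 A

89.9 A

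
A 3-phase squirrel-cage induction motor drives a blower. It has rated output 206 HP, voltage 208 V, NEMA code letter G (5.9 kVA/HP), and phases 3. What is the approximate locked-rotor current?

S_LR = 5.9 × 206 = 1215.4 kVA
I_LR = S_LR/(√3·V_L) = 1215400/(1.732×208) = 3370 A

3370 A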